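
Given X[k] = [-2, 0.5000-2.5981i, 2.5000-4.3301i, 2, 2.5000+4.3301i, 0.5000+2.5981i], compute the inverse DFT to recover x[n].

x[n] = (1/6) Σ(k=0 to 5) X[k] · e^(2πikn/6)

Computing each x[n]:
x[0] = 1
x[1] = 1
x[2] = -1
x[3] = 0
x[4] = 0
x[5] = -3

x = [1, 1, -1, 0, 0, -3]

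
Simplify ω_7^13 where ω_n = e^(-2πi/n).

Since ω_7^7 = 1, powers reduce modulo 7.
13 mod 7 = 6
So ω_7^13 = ω_7^6 = e^(-2πi·6/7)

ω_7^13 = ω_7^6 = 0.6235+0.7818i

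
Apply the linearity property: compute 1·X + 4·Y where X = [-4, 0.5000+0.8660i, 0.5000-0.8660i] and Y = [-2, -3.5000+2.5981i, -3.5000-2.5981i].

By linearity: DFT(1x + 4y) = 1·DFT(x) + 4·DFT(y)
= 1·[-4, 0.5000+0.8660i, 0.5000-0.8660i] + 4·[-2, -3.5000+2.5981i, -3.5000-2.5981i]

Computing element-wise:
Z[0] = 1·(-4) + 4·(-2) = -12
Z[1] = 1·(0.5000+0.8660i) + 4·(-3.5000+2.5981i) = -13.5000+11.2584i
Z[2] = 1·(0.5000-0.8660i) + 4·(-3.5000-2.5981i) = -13.5000-11.2584i

DFT(1x + 4y) = 1·X + 4·Y = [-12, -13.5000+11.2584i, -13.5000-11.2584i]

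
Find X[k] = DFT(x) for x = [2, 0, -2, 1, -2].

X[k] = Σ(n=0 to 4) x[n] · ω_5^(nk)
where ω_5 = e^(-2πi/5)

Computing each X[k]:
X[0] = -1
X[1] = 2.1910-0.1388i
X[2] = 3.3090-4.0287i
X[3] = 3.3090+4.0287i
X[4] = 2.1910+0.1388i

X = [-1, 2.1910-0.1388i, 3.3090-4.0287i, 3.3090+4.0287i, 2.1910+0.1388i]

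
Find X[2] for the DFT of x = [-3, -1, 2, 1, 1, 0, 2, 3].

X[2] = Σ(n=0 to 7) x[n] · ω_8^(2n) where ω_8 = e^(-2πi/8)
= (-3)·ω_8^0 + (-1)·ω_8^2 + (2)·ω_8^4 + (1)·ω_8^6 + (1)·ω_8^8 + (0)·ω_8^10 + (2)·ω_8^12 + (3)·ω_8^14

X[2] = -6+5i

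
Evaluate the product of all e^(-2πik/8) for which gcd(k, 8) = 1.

The primitive 8th roots of unity are ω_8^k for k coprime to 8: k ∈ {1, 3, 5, 7}
Their product equals the constant term of the cyclotomic polynomial Φ_8(x) up to sign.
For n ≥ 3, the product of all primitive nth roots of unity is 1. (For n=1 it is 1; for n=2 it is -1.)

1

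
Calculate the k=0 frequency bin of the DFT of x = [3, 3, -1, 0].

X[0] = Σ(n=0 to 3) x[n] · ω_4^0 = Σ x[n]
= (3) + (3) + (-1) + (0)

X[0] = 5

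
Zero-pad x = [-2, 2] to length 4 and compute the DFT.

Original 2-point DFT: [0, -4]
Zero-padded 4-point DFT provides frequency interpolation.

DFT_4([x, 0, ...]) = [0, -2-2i, -4, -2+2i]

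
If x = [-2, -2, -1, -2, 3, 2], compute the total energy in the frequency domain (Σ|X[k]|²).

Parseval: Σ|x[n]|² = (1/N)Σ|X[k]|², so Σ|X[k]|² = N·Σ|x[n]|² = 6·26.0000

Σ|X[k]|² = N·Σ|x[n]|² = 6·26.0000 = 156.0000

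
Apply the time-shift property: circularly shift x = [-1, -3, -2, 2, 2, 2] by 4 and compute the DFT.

Time shift by 4: X_shifted[k] = ω_6^(4k) · X[k]
Shifted x = [-2, 2, 2, 2, -1, -3]

DFT(x[n-4]) = [0, -5.0000-6.9282i, -1.7321i, -2, 1.7321i, -5.0000+6.9282i]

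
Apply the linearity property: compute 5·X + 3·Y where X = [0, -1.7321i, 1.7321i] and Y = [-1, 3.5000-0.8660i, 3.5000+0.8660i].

By linearity: DFT(5x + 3y) = 5·DFT(x) + 3·DFT(y)
= 5·[0, -1.7321i, 1.7321i] + 3·[-1, 3.5000-0.8660i, 3.5000+0.8660i]

Computing element-wise:
Z[0] = 5·(0) + 3·(-1) = -3
Z[1] = 5·(-1.7321i) + 3·(3.5000-0.8660i) = 10.5000-11.2585i
Z[2] = 5·(1.7321i) + 3·(3.5000+0.8660i) = 10.5000+11.2585i

DFT(5x + 3y) = 5·X + 3·Y = [-3, 10.5000-11.2585i, 10.5000+11.2585i]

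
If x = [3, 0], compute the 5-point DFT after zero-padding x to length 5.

Original 2-point DFT: [3, 3]
Zero-padded 5-point DFT provides frequency interpolation.

DFT_5([x, 0, ...]) = [3, 3, 3, 3, 3]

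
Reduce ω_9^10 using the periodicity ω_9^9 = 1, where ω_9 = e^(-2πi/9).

Since ω_9^9 = 1, powers reduce modulo 9.
10 mod 9 = 1
So ω_9^10 = ω_9^1 = e^(-2πi·1/9)

ω_9^10 = ω_9^1 = 0.7660-0.6428i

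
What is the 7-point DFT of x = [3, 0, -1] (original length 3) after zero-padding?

Original 3-point DFT: [2, 3.5000-0.8660i, 3.5000+0.8660i]
Zero-padded 7-point DFT provides frequency interpolation.

DFT_7([x, 0, ...]) = [2, 3.2225+0.9749i, 3.9010-0.4339i, 2.3765-0.7818i, 2.3765+0.7818i, 3.9010+0.4339i, 3.2225-0.9749i]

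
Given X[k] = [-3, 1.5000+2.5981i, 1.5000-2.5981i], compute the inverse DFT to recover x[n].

x[n] = (1/3) Σ(k=0 to 2) X[k] · e^(2πikn/3)

Computing each x[n]:
x[0] = 0
x[1] = -3
x[2] = 0

x = [0, -3, 0]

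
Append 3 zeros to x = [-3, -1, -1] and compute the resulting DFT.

Original 3-point DFT: [-5, -2, -2]
Zero-padded 6-point DFT provides frequency interpolation.

DFT_6([x, 0, ...]) = [-5, -3.0000+1.7321i, -2, -3, -2, -3.0000-1.7321i]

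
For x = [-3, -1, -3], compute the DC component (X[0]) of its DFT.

X[0] = Σ(n=0 to 2) x[n] · ω_3^0 = Σ x[n]
= (-3) + (-1) + (-3)

X[0] = -7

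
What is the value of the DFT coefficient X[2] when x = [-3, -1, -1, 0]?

X[2] = Σ(n=0 to 3) x[n] · ω_4^(2n) where ω_4 = e^(-2πi/4)
= (-3)·ω_4^0 + (-1)·ω_4^2 + (-1)·ω_4^4 + (0)·ω_4^6

X[2] = -3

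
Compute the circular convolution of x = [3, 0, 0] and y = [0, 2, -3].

(x ⊛ y)[n] = Σ(m=0 to 2) x[m] · y[(n-m) mod 3]

Computing each output sample:
(x ⊛ y)[0] = 0
(x ⊛ y)[1] = 6
(x ⊛ y)[2] = -9

x ⊛ y = [0, 6, -9]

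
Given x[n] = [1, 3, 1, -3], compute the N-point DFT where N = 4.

X[k] = Σ(n=0 to 3) x[n] · ω_4^(nk)
where ω_4 = e^(-2πi/4)

Computing each X[k]:
X[0] = 2
X[1] = -6i
X[2] = 2
X[3] = 6i

X = [2, -6i, 2, 6i]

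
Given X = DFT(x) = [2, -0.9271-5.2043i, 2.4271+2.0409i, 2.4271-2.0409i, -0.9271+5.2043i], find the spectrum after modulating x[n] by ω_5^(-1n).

Modulation property: DFT(ω_5^(-1n)·x[n]) = X[(k-1) mod 5], so circularly shift X by 1 positions.

X[k-1] = [-0.9271+5.2043i, 2, -0.9271-5.2043i, 2.4271+2.0409i, 2.4271-2.0409i]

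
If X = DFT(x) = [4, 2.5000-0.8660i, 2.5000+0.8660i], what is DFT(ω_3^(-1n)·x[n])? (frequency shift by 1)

Modulation property: DFT(ω_3^(-1n)·x[n]) = X[(k-1) mod 3], so circularly shift X by 1 positions.

X[k-1] = [2.5000+0.8660i, 4, 2.5000-0.8660i]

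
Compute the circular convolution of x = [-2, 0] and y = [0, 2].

(x ⊛ y)[n] = Σ(m=0 to 1) x[m] · y[(n-m) mod 2]

Computing each output sample:
(x ⊛ y)[0] = 0
(x ⊛ y)[1] = -4

x ⊛ y = [0, -4]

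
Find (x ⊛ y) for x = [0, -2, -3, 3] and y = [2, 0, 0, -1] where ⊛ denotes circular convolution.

(x ⊛ y)[n] = Σ(m=0 to 3) x[m] · y[(n-m) mod 4]

Computing each output sample:
(x ⊛ y)[0] = 2
(x ⊛ y)[1] = -1
(x ⊛ y)[2] = -9
(x ⊛ y)[3] = 6

x ⊛ y = [2, -1, -9, 6]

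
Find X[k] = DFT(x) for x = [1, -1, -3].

X[k] = Σ(n=0 to 2) x[n] · ω_3^(nk)
where ω_3 = e^(-2πi/3)

Computing each X[k]:
X[0] = -3
X[1] = 3.0000-1.7321i
X[2] = 3.0000+1.7321i

X = [-3, 3.0000-1.7321i, 3.0000+1.7321i]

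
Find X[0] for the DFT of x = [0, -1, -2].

X[0] = Σ(n=0 to 2) x[n] · ω_3^0 = Σ x[n]
= (0) + (-1) + (-2)

X[0] = -3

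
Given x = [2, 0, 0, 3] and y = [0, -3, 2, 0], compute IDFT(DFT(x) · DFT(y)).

(x ⊛ y)[n] = Σ(m=0 to 3) x[m] · y[(n-m) mod 4]

Computing each output sample:
(x ⊛ y)[0] = -9
(x ⊛ y)[1] = 0
(x ⊛ y)[2] = 4
(x ⊛ y)[3] = 0

x ⊛ y = [-9, 0, 4, 0]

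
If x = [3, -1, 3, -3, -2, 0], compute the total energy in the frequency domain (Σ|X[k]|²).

Parseval: Σ|x[n]|² = (1/N)Σ|X[k]|², so Σ|X[k]|² = N·Σ|x[n]|² = 6·32.0000

Σ|X[k]|² = N·Σ|x[n]|² = 6·32.0000 = 192.0000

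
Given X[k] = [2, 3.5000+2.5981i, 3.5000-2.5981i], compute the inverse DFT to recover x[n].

x[n] = (1/3) Σ(k=0 to 2) X[k] · e^(2πikn/3)

Computing each x[n]:
x[0] = 3
x[1] = -2
x[2] = 1

x = [3, -2, 1]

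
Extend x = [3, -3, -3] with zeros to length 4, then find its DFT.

Original 3-point DFT: [-3, 6, 6]
Zero-padded 4-point DFT provides frequency interpolation.

DFT_4([x, 0, ...]) = [-3, 6+3i, 3, 6-3i]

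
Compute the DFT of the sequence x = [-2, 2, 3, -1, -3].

X[k] = Σ(n=0 to 4) x[n] · ω_5^(nk)
where ω_5 = e^(-2πi/5)

Computing each X[k]:
X[0] = -1
X[1] = -3.9271-7.1064i
X[2] = -0.5729+0.8653i
X[3] = -0.5729-0.8653i
X[4] = -3.9271+7.1064i

X = [-1, -3.9271-7.1064i, -0.5729+0.8653i, -0.5729-0.8653i, -3.9271+7.1064i]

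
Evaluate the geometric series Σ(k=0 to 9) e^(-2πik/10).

Sum of all nth roots of unity equals 0 for n > 1 (geometric series with r ≠ 1).

0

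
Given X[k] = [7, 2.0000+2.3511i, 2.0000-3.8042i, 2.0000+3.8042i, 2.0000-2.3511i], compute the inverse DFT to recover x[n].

x[n] = (1/5) Σ(k=0 to 4) X[k] · e^(2πikn/5)

Computing each x[n]:
x[0] = 3
x[1] = 1
x[2] = -1
x[3] = 3
x[4] = 1

x = [3, 1, -1, 3, 1]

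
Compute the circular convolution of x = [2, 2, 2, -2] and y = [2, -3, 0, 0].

(x ⊛ y)[n] = Σ(m=0 to 3) x[m] · y[(n-m) mod 4]

Computing each output sample:
(x ⊛ y)[0] = 10
(x ⊛ y)[1] = -2
(x ⊛ y)[2] = -2
(x ⊛ y)[3] = -10

x ⊛ y = [10, -2, -2, -10]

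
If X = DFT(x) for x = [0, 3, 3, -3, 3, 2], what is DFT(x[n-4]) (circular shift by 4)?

Time shift by 4: X_shifted[k] = ω_6^(4k) · X[k]
Shifted x = [3, -3, 3, 2, 0, 3]

DFT(x[n-4]) = [8, -0.5000+2.5981i, 3.5000+7.7942i, 4, 3.5000-7.7942i, -0.5000-2.5981i]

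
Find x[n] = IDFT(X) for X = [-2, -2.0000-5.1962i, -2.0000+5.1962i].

x[n] = (1/3) Σ(k=0 to 2) X[k] · e^(2πikn/3)

Computing each x[n]:
x[0] = -2
x[1] = 3
x[2] = -3

x = [-2, 3, -3]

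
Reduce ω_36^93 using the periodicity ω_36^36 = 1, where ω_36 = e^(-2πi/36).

Since ω_36^36 = 1, powers reduce modulo 36.
93 mod 36 = 21
So ω_36^93 = ω_36^21 = e^(-2πi·21/36)

ω_36^93 = ω_36^21 = -0.8660+0.5000i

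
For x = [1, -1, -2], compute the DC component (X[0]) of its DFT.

X[0] = Σ(n=0 to 2) x[n] · ω_3^0 = Σ x[n]
= (1) + (-1) + (-2)

X[0] = -2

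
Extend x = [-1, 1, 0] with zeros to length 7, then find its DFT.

Original 3-point DFT: [0, -1.5000-0.8660i, -1.5000+0.8660i]
Zero-padded 7-point DFT provides frequency interpolation.

DFT_7([x, 0, ...]) = [0, -0.3765-0.7818i, -1.2225-0.9749i, -1.9010-0.4339i, -1.9010+0.4339i, -1.2225+0.9749i, -0.3765+0.7818i]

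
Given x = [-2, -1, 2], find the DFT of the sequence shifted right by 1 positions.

Time shift by 1: X_shifted[k] = ω_3^(1k) · X[k]
Shifted x = [2, -2, -1]

DFT(x[n-1]) = [-1, 3.5000+0.8660i, 3.5000-0.8660i]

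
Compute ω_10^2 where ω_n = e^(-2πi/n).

ω_10^2 = e^(-2πi·2/10)
= cos(-2π·2/10) + i·sin(-2π·2/10)
= cos(-4π/10) + i·sin(-4π/10)

ω_10^2 = cos(-4π/10) + i·sin(-4π/10) = 0.3090-0.9511i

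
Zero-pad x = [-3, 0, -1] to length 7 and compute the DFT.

Original 3-point DFT: [-4, -2.5000-0.8660i, -2.5000+0.8660i]
Zero-padded 7-point DFT provides frequency interpolation.

DFT_7([x, 0, ...]) = [-4, -2.7775+0.9749i, -2.0990-0.4339i, -3.6235-0.7818i, -3.6235+0.7818i, -2.0990+0.4339i, -2.7775-0.9749i]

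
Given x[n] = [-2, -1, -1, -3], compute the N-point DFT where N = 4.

X[k] = Σ(n=0 to 3) x[n] · ω_4^(nk)
where ω_4 = e^(-2πi/4)

Computing each X[k]:
X[0] = -7
X[1] = -1-2i
X[2] = 1
X[3] = -1+2i

X = [-7, -1-2i, 1, -1+2i]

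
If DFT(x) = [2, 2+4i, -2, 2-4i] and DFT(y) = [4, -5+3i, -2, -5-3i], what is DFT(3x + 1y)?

By linearity: DFT(3x + 1y) = 3·DFT(x) + 1·DFT(y)
= 3·[2, 2+4i, -2, 2-4i] + 1·[4, -5+3i, -2, -5-3i]

Computing element-wise:
Z[0] = 3·(2) + 1·(4) = 10
Z[1] = 3·(2+4i) + 1·(-5+3i) = 1+15i
Z[2] = 3·(-2) + 1·(-2) = -8
Z[3] = 3·(2-4i) + 1·(-5-3i) = 1-15i

DFT(3x + 1y) = 3·X + 1·Y = [10, 1+15i, -8, 1-15i]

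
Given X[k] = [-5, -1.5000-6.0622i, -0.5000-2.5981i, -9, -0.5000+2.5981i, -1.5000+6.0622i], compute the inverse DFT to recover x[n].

x[n] = (1/6) Σ(k=0 to 5) X[k] · e^(2πikn/6)

Computing each x[n]:
x[0] = -3
x[1] = 3
x[2] = -1
x[3] = 1
x[4] = -3
x[5] = -2

x = [-3, 3, -1, 1, -3, -2]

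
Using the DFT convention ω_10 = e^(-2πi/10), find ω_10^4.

ω_10^4 = e^(-2πi·4/10)
= cos(-2π·4/10) + i·sin(-2π·4/10)
= cos(-8π/10) + i·sin(-8π/10)

ω_10^4 = cos(-8π/10) + i·sin(-8π/10) = -0.8090-0.5878i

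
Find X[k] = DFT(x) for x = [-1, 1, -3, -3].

X[k] = Σ(n=0 to 3) x[n] · ω_4^(nk)
where ω_4 = e^(-2πi/4)

Computing each X[k]:
X[0] = -6
X[1] = 2-4i
X[2] = -2
X[3] = 2+4i

X = [-6, 2-4i, -2, 2+4i]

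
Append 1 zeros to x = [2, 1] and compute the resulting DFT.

Original 2-point DFT: [3, 1]
Zero-padded 3-point DFT provides frequency interpolation.

DFT_3([x, 0, ...]) = [3, 1.5000-0.8660i, 1.5000+0.8660i]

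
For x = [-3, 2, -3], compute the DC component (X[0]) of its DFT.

X[0] = Σ(n=0 to 2) x[n] · ω_3^0 = Σ x[n]
= (-3) + (2) + (-3)

X[0] = -4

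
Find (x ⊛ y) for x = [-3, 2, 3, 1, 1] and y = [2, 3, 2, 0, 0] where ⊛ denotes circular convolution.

(x ⊛ y)[n] = Σ(m=0 to 4) x[m] · y[(n-m) mod 5]

Computing each output sample:
(x ⊛ y)[0] = -1
(x ⊛ y)[1] = -3
(x ⊛ y)[2] = 6
(x ⊛ y)[3] = 15
(x ⊛ y)[4] = 11

x ⊛ y = [-1, -3, 6, 15, 11]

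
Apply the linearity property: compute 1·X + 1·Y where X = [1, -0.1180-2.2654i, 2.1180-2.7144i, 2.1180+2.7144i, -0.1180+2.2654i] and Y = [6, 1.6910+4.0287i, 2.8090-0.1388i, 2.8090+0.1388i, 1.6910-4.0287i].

By linearity: DFT(1x + 1y) = 1·DFT(x) + 1·DFT(y)
= 1·[1, -0.1180-2.2654i, 2.1180-2.7144i, 2.1180+2.7144i, -0.1180+2.2654i] + 1·[6, 1.6910+4.0287i, 2.8090-0.1388i, 2.8090+0.1388i, 1.6910-4.0287i]

Computing element-wise:
Z[0] = 1·(1) + 1·(6) = 7
Z[1] = 1·(-0.1180-2.2654i) + 1·(1.6910+4.0287i) = 1.5730+1.7633i
Z[2] = 1·(2.1180-2.7144i) + 1·(2.8090-0.1388i) = 4.9270-2.8532i
Z[3] = 1·(2.1180+2.7144i) + 1·(2.8090+0.1388i) = 4.9270+2.8532i
Z[4] = 1·(-0.1180+2.2654i) + 1·(1.6910-4.0287i) = 1.5730-1.7633i

DFT(1x + 1y) = 1·X + 1·Y = [7, 1.5730+1.7633i, 4.9270-2.8532i, 4.9270+2.8532i, 1.5730-1.7633i]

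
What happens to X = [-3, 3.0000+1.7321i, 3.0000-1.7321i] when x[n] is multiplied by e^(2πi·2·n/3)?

Modulation property: DFT(ω_3^(-2n)·x[n]) = X[(k-2) mod 3], so circularly shift X by 2 positions.

X[k-2] = [3.0000+1.7321i, 3.0000-1.7321i, -3]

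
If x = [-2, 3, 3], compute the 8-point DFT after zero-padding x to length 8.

Original 3-point DFT: [4, -5, -5]
Zero-padded 8-point DFT provides frequency interpolation.

DFT_8([x, 0, ...]) = [4, 0.1213-5.1213i, -5-3i, -4.1213+0.8787i, -2, -4.1213-0.8787i, -5+3i, 0.1213+5.1213i]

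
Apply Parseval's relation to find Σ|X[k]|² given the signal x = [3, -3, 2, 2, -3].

Parseval: Σ|x[n]|² = (1/N)Σ|X[k]|², so Σ|X[k]|² = N·Σ|x[n]|² = 5·35.0000

Σ|X[k]|² = N·Σ|x[n]|² = 5·35.0000 = 175.0000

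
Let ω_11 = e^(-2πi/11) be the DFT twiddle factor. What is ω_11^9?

ω_11^9 = e^(-2πi·9/11)
= cos(-2π·9/11) + i·sin(-2π·9/11)
= cos(-18π/11) + i·sin(-18π/11)

ω_11^9 = cos(-18π/11) + i·sin(-18π/11) = 0.4154+0.9096i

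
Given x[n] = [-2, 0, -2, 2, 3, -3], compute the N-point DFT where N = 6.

X[k] = Σ(n=0 to 5) x[n] · ω_6^(nk)
where ω_6 = e^(-2πi/6)

Computing each X[k]:
X[0] = -2
X[1] = -6.0000+1.7321i
X[2] = 1.0000-6.9282i
X[3] = 0
X[4] = 1.0000+6.9282i
X[5] = -6.0000-1.7321i

X = [-2, -6.0000+1.7321i, 1.0000-6.9282i, 0, 1.0000+6.9282i, -6.0000-1.7321i]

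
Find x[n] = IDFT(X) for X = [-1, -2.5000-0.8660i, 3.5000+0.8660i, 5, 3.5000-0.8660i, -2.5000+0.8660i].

x[n] = (1/6) Σ(k=0 to 5) X[k] · e^(2πikn/6)

Computing each x[n]:
x[0] = 1
x[1] = -2
x[2] = 1
x[3] = 1
x[4] = 0
x[5] = -2

x = [1, -2, 1, 1, 0, -2]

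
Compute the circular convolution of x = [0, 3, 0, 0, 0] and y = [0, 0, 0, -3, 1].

(x ⊛ y)[n] = Σ(m=0 to 4) x[m] · y[(n-m) mod 5]

Computing each output sample:
(x ⊛ y)[0] = 3
(x ⊛ y)[1] = 0
(x ⊛ y)[2] = 0
(x ⊛ y)[3] = 0
(x ⊛ y)[4] = -9

x ⊛ y = [3, 0, 0, 0, -9]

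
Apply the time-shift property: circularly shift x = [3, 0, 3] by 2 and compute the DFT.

Time shift by 2: X_shifted[k] = ω_3^(2k) · X[k]
Shifted x = [0, 3, 3]

DFT(x[n-2]) = [6, -3, -3]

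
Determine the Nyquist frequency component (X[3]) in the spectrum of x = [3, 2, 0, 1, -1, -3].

X[3] = Σ(n=0 to 5) x[n] · ω_6^(3n) where ω_6 = e^(-2πi/6)
= (3)·ω_6^0 + (2)·ω_6^3 + (0)·ω_6^6 + (1)·ω_6^9 + (-1)·ω_6^12 + (-3)·ω_6^15

X[3] = 2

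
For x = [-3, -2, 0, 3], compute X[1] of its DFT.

X[1] = Σ(n=0 to 3) x[n] · ω_4^(1n) where ω_4 = e^(-2πi/4)
= (-3)·ω_4^0 + (-2)·ω_4^1 + (0)·ω_4^2 + (3)·ω_4^3

X[1] = -3+5i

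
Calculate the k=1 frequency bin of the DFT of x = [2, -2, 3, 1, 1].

X[1] = Σ(n=0 to 4) x[n] · ω_5^(1n) where ω_5 = e^(-2πi/5)
= (2)·ω_5^0 + (-2)·ω_5^1 + (3)·ω_5^2 + (1)·ω_5^3 + (1)·ω_5^4

X[1] = -1.5451+1.6776i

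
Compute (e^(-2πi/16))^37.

Since ω_16^16 = 1, powers reduce modulo 16.
37 mod 16 = 5
So ω_16^37 = ω_16^5 = e^(-2πi·5/16)

ω_16^37 = ω_16^5 = -0.3827-0.9239i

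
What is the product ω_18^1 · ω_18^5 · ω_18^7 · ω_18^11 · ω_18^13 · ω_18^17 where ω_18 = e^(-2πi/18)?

The primitive 18th roots of unity are ω_18^k for k coprime to 18: k ∈ {1, 5, 7, 11, 13, 17}
Their product equals the constant term of the cyclotomic polynomial Φ_18(x) up to sign.
For n ≥ 3, the product of all primitive nth roots of unity is 1. (For n=1 it is 1; for n=2 it is -1.)

1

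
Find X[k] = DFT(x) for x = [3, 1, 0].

X[k] = Σ(n=0 to 2) x[n] · ω_3^(nk)
where ω_3 = e^(-2πi/3)

Computing each X[k]:
X[0] = 4
X[1] = 2.5000-0.8660i
X[2] = 2.5000+0.8660i

X = [4, 2.5000-0.8660i, 2.5000+0.8660i]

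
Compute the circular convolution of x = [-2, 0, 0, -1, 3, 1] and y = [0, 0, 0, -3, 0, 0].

(x ⊛ y)[n] = Σ(m=0 to 5) x[m] · y[(n-m) mod 6]

Computing each output sample:
(x ⊛ y)[0] = 3
(x ⊛ y)[1] = -9
(x ⊛ y)[2] = -3
(x ⊛ y)[3] = 6
(x ⊛ y)[4] = 0
(x ⊛ y)[5] = 0

x ⊛ y = [3, -9, -3, 6, 0, 0]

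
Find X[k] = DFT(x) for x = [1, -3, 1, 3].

X[k] = Σ(n=0 to 3) x[n] · ω_4^(nk)
where ω_4 = e^(-2πi/4)

Computing each X[k]:
X[0] = 2
X[1] = 6i
X[2] = 2
X[3] = -6i

X = [2, 6i, 2, -6i]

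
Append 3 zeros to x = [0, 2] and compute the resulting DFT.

Original 2-point DFT: [2, -2]
Zero-padded 5-point DFT provides frequency interpolation.

DFT_5([x, 0, ...]) = [2, 0.6180-1.9021i, -1.6180-1.1756i, -1.6180+1.1756i, 0.6180+1.9021i]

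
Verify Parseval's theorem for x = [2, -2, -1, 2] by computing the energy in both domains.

Time domain:
Σ|x[n]|² = |2|² + |-2|² + |-1|² + |2|² = 13.0000

Frequency domain:
(1/4)Σ|X[k]|² = (1/4)(|1|² + |3+4i|² + |1|² + |3-4i|²) = (1/4)·52.0000 = 13.0000

Both sides agree, confirming Parseval's theorem.

Σ|x[n]|² = (1/N)Σ|X[k]|² = 13.0000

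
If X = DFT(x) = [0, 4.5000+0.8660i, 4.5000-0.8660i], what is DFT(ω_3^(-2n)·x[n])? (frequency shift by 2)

Modulation property: DFT(ω_3^(-2n)·x[n]) = X[(k-2) mod 3], so circularly shift X by 2 positions.

X[k-2] = [4.5000+0.8660i, 4.5000-0.8660i, 0]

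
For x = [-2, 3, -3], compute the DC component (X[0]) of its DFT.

X[0] = Σ(n=0 to 2) x[n] · ω_3^0 = Σ x[n]
= (-2) + (3) + (-3)

X[0] = -2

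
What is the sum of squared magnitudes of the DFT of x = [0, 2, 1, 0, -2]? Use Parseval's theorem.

Parseval: Σ|x[n]|² = (1/N)Σ|X[k]|², so Σ|X[k]|² = N·Σ|x[n]|² = 5·9.0000

Σ|X[k]|² = N·Σ|x[n]|² = 5·9.0000 = 45.0000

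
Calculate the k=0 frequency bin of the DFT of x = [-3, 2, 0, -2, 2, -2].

X[0] = Σ(n=0 to 5) x[n] · ω_6^0 = Σ x[n]
= (-3) + (2) + (0) + (-2) + (2) + (-2)

X[0] = -3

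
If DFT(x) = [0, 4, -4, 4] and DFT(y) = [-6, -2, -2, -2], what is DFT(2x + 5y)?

By linearity: DFT(2x + 5y) = 2·DFT(x) + 5·DFT(y)
= 2·[0, 4, -4, 4] + 5·[-6, -2, -2, -2]

Computing element-wise:
Z[0] = 2·(0) + 5·(-6) = -30
Z[1] = 2·(4) + 5·(-2) = -2
Z[2] = 2·(-4) + 5·(-2) = -18
Z[3] = 2·(4) + 5·(-2) = -2

DFT(2x + 5y) = 2·X + 5·Y = [-30, -2, -18, -2]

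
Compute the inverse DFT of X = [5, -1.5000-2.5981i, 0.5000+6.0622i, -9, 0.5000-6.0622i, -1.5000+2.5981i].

x[n] = (1/6) Σ(k=0 to 5) X[k] · e^(2πikn/6)

Computing each x[n]:
x[0] = -1
x[1] = 1
x[2] = 2
x[3] = 3
x[4] = -3
x[5] = 3

x = [-1, 1, 2, 3, -3, 3]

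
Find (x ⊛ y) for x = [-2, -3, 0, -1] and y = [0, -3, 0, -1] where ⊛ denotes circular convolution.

(x ⊛ y)[n] = Σ(m=0 to 3) x[m] · y[(n-m) mod 4]

Computing each output sample:
(x ⊛ y)[0] = 6
(x ⊛ y)[1] = 6
(x ⊛ y)[2] = 10
(x ⊛ y)[3] = 2

x ⊛ y = [6, 6, 10, 2]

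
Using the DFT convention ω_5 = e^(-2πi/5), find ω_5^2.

ω_5^2 = e^(-2πi·2/5)
= cos(-2π·2/5) + i·sin(-2π·2/5)
= cos(-4π/5) + i·sin(-4π/5)

ω_5^2 = cos(-4π/5) + i·sin(-4π/5) = -0.8090-0.5878i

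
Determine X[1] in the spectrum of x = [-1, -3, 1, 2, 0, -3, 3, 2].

X[1] = Σ(n=0 to 7) x[n] · ω_8^(1n) where ω_8 = e^(-2πi/8)
= (-1)·ω_8^0 + (-3)·ω_8^1 + (1)·ω_8^2 + (2)·ω_8^3 + (0)·ω_8^4 + (-3)·ω_8^5 + (3)·ω_8^6 + (2)·ω_8^7

X[1] = -1+2i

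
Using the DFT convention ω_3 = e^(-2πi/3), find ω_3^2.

ω_3^2 = e^(-2πi·2/3)
= cos(-2π·2/3) + i·sin(-2π·2/3)
= cos(-4π/3) + i·sin(-4π/3)

ω_3^2 = cos(-4π/3) + i·sin(-4π/3) = -0.5000+0.8660i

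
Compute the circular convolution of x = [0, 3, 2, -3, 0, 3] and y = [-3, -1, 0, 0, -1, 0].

(x ⊛ y)[n] = Σ(m=0 to 5) x[m] · y[(n-m) mod 6]

Computing each output sample:
(x ⊛ y)[0] = -5
(x ⊛ y)[1] = -6
(x ⊛ y)[2] = -9
(x ⊛ y)[3] = 4
(x ⊛ y)[4] = 3
(x ⊛ y)[5] = -12

x ⊛ y = [-5, -6, -9, 4, 3, -12]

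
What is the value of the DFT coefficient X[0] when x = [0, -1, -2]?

X[0] = Σ(n=0 to 2) x[n] · ω_3^0 = Σ x[n]
= (0) + (-1) + (-2)

X[0] = -3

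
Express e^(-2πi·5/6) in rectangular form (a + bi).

ω_6^5 = e^(-2πi·5/6)
= cos(-2π·5/6) + i·sin(-2π·5/6)
= cos(-10π/6) + i·sin(-10π/6)

ω_6^5 = cos(-10π/6) + i·sin(-10π/6) = 0.5000+0.8660i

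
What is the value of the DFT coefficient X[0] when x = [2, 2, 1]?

X[0] = Σ(n=0 to 2) x[n] · ω_3^0 = Σ x[n]
= (2) + (2) + (1)

X[0] = 5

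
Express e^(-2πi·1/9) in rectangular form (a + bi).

ω_9^1 = e^(-2πi·1/9)
= cos(-2π·1/9) + i·sin(-2π·1/9)
= cos(-2π/9) + i·sin(-2π/9)

ω_9^1 = cos(-2π/9) + i·sin(-2π/9) = 0.7660-0.6428i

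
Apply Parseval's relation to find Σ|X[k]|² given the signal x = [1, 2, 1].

Parseval: Σ|x[n]|² = (1/N)Σ|X[k]|², so Σ|X[k]|² = N·Σ|x[n]|² = 3·6.0000

Σ|X[k]|² = N·Σ|x[n]|² = 3·6.0000 = 18.0000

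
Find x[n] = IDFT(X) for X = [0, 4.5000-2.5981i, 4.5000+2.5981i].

x[n] = (1/3) Σ(k=0 to 2) X[k] · e^(2πikn/3)

Computing each x[n]:
x[0] = 3
x[1] = 0
x[2] = -3

x = [3, 0, -3]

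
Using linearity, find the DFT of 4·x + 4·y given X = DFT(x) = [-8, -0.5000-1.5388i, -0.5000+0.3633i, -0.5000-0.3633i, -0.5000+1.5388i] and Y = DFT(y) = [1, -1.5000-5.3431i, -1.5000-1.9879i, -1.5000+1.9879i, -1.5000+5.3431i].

By linearity: DFT(4x + 4y) = 4·DFT(x) + 4·DFT(y)
= 4·[-8, -0.5000-1.5388i, -0.5000+0.3633i, -0.5000-0.3633i, -0.5000+1.5388i] + 4·[1, -1.5000-5.3431i, -1.5000-1.9879i, -1.5000+1.9879i, -1.5000+5.3431i]

Computing element-wise:
Z[0] = 4·(-8) + 4·(1) = -28
Z[1] = 4·(-0.5000-1.5388i) + 4·(-1.5000-5.3431i) = -8.0000-27.5276i
Z[2] = 4·(-0.5000+0.3633i) + 4·(-1.5000-1.9879i) = -8.0000-6.4984i
Z[3] = 4·(-0.5000-0.3633i) + 4·(-1.5000+1.9879i) = -8.0000+6.4984i
Z[4] = 4·(-0.5000+1.5388i) + 4·(-1.5000+5.3431i) = -8.0000+27.5276i

DFT(4x + 4y) = 4·X + 4·Y = [-28, -8.0000-27.5276i, -8.0000-6.4984i, -8.0000+6.4984i, -8.0000+27.5276i]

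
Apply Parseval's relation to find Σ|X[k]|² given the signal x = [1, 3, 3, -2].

Parseval: Σ|x[n]|² = (1/N)Σ|X[k]|², so Σ|X[k]|² = N·Σ|x[n]|² = 4·23.0000

Σ|X[k]|² = N·Σ|x[n]|² = 4·23.0000 = 92.0000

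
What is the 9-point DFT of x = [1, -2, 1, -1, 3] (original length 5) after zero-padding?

Original 5-point DFT: [2, 1.3090+3.5797i, 0.1910+4.8410i, 0.1910-4.8410i, 1.3090-3.5797i]
Zero-padded 9-point DFT provides frequency interpolation.

DFT_9([x, 0, ...]) = [2, -2.6775+0.1407i, 2.5111+2.6899i, -1, 4.6664+5.1473i, 4.6664-5.1473i, -1, 2.5111-2.6899i, -2.6775-0.1407i]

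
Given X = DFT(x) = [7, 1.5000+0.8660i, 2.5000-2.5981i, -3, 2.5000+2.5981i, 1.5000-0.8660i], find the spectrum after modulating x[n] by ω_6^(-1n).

Modulation property: DFT(ω_6^(-1n)·x[n]) = X[(k-1) mod 6], so circularly shift X by 1 positions.

X[k-1] = [1.5000-0.8660i, 7, 1.5000+0.8660i, 2.5000-2.5981i, -3, 2.5000+2.5981i]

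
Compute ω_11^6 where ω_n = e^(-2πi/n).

ω_11^6 = e^(-2πi·6/11)
= cos(-2π·6/11) + i·sin(-2π·6/11)
= cos(-12π/11) + i·sin(-12π/11)

ω_11^6 = cos(-12π/11) + i·sin(-12π/11) = -0.9595+0.2817i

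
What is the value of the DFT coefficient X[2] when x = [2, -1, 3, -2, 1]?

X[2] = Σ(n=0 to 4) x[n] · ω_5^(2n) where ω_5 = e^(-2πi/5)
= (2)·ω_5^0 + (-1)·ω_5^2 + (3)·ω_5^4 + (-2)·ω_5^6 + (1)·ω_5^8

X[2] = 2.3090+5.9309i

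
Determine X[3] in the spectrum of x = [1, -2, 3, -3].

X[3] = Σ(n=0 to 3) x[n] · ω_4^(3n) where ω_4 = e^(-2πi/4)
= (1)·ω_4^0 + (-2)·ω_4^3 + (3)·ω_4^6 + (-3)·ω_4^9

X[3] = -2+1i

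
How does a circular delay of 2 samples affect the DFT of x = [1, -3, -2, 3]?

Time shift by 2: X_shifted[k] = ω_4^(2k) · X[k]
Shifted x = [-2, 3, 1, -3]

DFT(x[n-2]) = [-1, -3-6i, -1, -3+6i]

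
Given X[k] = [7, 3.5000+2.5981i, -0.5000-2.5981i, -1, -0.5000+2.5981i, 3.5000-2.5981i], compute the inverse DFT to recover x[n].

x[n] = (1/6) Σ(k=0 to 5) X[k] · e^(2πikn/6)

Computing each x[n]:
x[0] = 2
x[1] = 2
x[2] = -1
x[3] = 0
x[4] = 2
x[5] = 2

x = [2, 2, -1, 0, 2, 2]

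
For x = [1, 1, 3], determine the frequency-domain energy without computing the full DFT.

Parseval: Σ|x[n]|² = (1/N)Σ|X[k]|², so Σ|X[k]|² = N·Σ|x[n]|² = 3·11.0000

Σ|X[k]|² = N·Σ|x[n]|² = 3·11.0000 = 33.0000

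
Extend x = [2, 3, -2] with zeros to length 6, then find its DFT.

Original 3-point DFT: [3, 1.5000-4.3301i, 1.5000+4.3301i]
Zero-padded 6-point DFT provides frequency interpolation.

DFT_6([x, 0, ...]) = [3, 4.5000-0.8660i, 1.5000-4.3301i, -3, 1.5000+4.3301i, 4.5000+0.8660i]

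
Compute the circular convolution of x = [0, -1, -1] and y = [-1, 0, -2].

(x ⊛ y)[n] = Σ(m=0 to 2) x[m] · y[(n-m) mod 3]

Computing each output sample:
(x ⊛ y)[0] = 2
(x ⊛ y)[1] = 3
(x ⊛ y)[2] = 1

x ⊛ y = [2, 3, 1]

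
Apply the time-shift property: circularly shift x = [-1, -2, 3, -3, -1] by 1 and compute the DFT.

Time shift by 1: X_shifted[k] = ω_5^(1k) · X[k]
Shifted x = [-1, -1, -2, 3, -3]

DFT(x[n-1]) = [-4, -3.0451+1.0368i, 2.5451-5.9309i, 2.5451+5.9309i, -3.0451-1.0368i]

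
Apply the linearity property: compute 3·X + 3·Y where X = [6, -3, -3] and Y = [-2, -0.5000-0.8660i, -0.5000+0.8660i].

By linearity: DFT(3x + 3y) = 3·DFT(x) + 3·DFT(y)
= 3·[6, -3, -3] + 3·[-2, -0.5000-0.8660i, -0.5000+0.8660i]

Computing element-wise:
Z[0] = 3·(6) + 3·(-2) = 12
Z[1] = 3·(-3) + 3·(-0.5000-0.8660i) = -10.5000-2.5980i
Z[2] = 3·(-3) + 3·(-0.5000+0.8660i) = -10.5000+2.5980i

DFT(3x + 3y) = 3·X + 3·Y = [12, -10.5000-2.5980i, -10.5000+2.5980i]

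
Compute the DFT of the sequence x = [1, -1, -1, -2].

X[k] = Σ(n=0 to 3) x[n] · ω_4^(nk)
where ω_4 = e^(-2πi/4)

Computing each X[k]:
X[0] = -3
X[1] = 2-1i
X[2] = 3
X[3] = 2+1i

X = [-3, 2-1i, 3, 2+1i]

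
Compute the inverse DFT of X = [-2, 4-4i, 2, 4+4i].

x[n] = (1/4) Σ(k=0 to 3) X[k] · e^(2πikn/4)

Computing each x[n]:
x[0] = 2
x[1] = 1
x[2] = -2
x[3] = -3

x = [2, 1, -2, -3]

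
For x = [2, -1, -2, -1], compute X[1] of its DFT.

X[1] = Σ(n=0 to 3) x[n] · ω_4^(1n) where ω_4 = e^(-2πi/4)
= (2)·ω_4^0 + (-1)·ω_4^1 + (-2)·ω_4^2 + (-1)·ω_4^3

X[1] = 4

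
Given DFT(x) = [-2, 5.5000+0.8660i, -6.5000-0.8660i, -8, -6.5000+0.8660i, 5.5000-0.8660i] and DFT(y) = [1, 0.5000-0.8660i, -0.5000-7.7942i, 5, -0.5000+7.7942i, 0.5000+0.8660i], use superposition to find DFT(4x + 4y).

By linearity: DFT(4x + 4y) = 4·DFT(x) + 4·DFT(y)
= 4·[-2, 5.5000+0.8660i, -6.5000-0.8660i, -8, -6.5000+0.8660i, 5.5000-0.8660i] + 4·[1, 0.5000-0.8660i, -0.5000-7.7942i, 5, -0.5000+7.7942i, 0.5000+0.8660i]

Computing element-wise:
Z[0] = 4·(-2) + 4·(1) = -4
Z[1] = 4·(5.5000+0.8660i) + 4·(0.5000-0.8660i) = 24
Z[2] = 4·(-6.5000-0.8660i) + 4·(-0.5000-7.7942i) = -28.0000-34.6408i
Z[3] = 4·(-8) + 4·(5) = -12
Z[4] = 4·(-6.5000+0.8660i) + 4·(-0.5000+7.7942i) = -28.0000+34.6408i
Z[5] = 4·(5.5000-0.8660i) + 4·(0.5000+0.8660i) = 24

DFT(4x + 4y) = 4·X + 4·Y = [-4, 24, -28.0000-34.6408i, -12, -28.0000+34.6408i, 24]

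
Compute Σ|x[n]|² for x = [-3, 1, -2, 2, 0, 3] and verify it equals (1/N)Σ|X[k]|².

Time domain:
Σ|x[n]|² = |-3|² + |1|² + |-2|² + |2|² + |0|² + |3|² = 27.0000

Frequency domain:
(1/6)Σ|X[k]|² = (1/6)(|1|² + |-2.0000+3.4641i|² + |-2|² + |-11|² + |-2|² + |-2.0000-3.4641i|²) = (1/6)·162.0000 = 27.0000

Both sides agree, confirming Parseval's theorem.

Σ|x[n]|² = (1/N)Σ|X[k]|² = 27.0000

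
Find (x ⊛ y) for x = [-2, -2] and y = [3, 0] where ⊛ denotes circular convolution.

(x ⊛ y)[n] = Σ(m=0 to 1) x[m] · y[(n-m) mod 2]

Computing each output sample:
(x ⊛ y)[0] = -6
(x ⊛ y)[1] = -6

x ⊛ y = [-6, -6]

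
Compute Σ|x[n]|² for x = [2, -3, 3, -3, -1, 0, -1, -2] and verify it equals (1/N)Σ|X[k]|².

Time domain:
Σ|x[n]|² = |2|² + |-3|² + |3|² + |-3|² + |-1|² + |0|² + |-1|² + |-2|² = 37.0000

Frequency domain:
(1/8)Σ|X[k]|² = (1/8)(|-5|² + |1.5858-1.1716i|² + |-1-2i|² + |4.4142+6.8284i|² + |11|² + |4.4142-6.8284i|² + |-1+2i|² + |1.5858+1.1716i|²) = (1/8)·296.0000 = 37.0000

Both sides agree, confirming Parseval's theorem.

Σ|x[n]|² = (1/N)Σ|X[k]|² = 37.0000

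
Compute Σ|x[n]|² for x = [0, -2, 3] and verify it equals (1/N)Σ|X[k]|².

Time domain:
Σ|x[n]|² = |0|² + |-2|² + |3|² = 13.0000

Frequency domain:
(1/3)Σ|X[k]|² = (1/3)(|1|² + |-0.5000+4.3301i|² + |-0.5000-4.3301i|²) = (1/3)·39.0000 = 13.0000

Both sides agree, confirming Parseval's theorem.

Σ|x[n]|² = (1/N)Σ|X[k]|² = 13.0000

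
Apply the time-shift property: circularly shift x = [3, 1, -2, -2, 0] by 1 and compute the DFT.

Time shift by 1: X_shifted[k] = ω_5^(1k) · X[k]
Shifted x = [0, 3, 1, -2, -2]

DFT(x[n-1]) = [0, 1.1180-6.5186i, -1.1180-0.0858i, -1.1180+0.0858i, 1.1180+6.5186i]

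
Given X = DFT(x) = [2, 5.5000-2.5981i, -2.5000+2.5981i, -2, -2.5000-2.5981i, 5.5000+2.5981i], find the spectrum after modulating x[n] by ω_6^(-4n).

Modulation property: DFT(ω_6^(-4n)·x[n]) = X[(k-4) mod 6], so circularly shift X by 4 positions.

X[k-4] = [-2.5000+2.5981i, -2, -2.5000-2.5981i, 5.5000+2.5981i, 2, 5.5000-2.5981i]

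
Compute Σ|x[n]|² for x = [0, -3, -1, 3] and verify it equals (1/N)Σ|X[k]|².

Time domain:
Σ|x[n]|² = |0|² + |-3|² + |-1|² + |3|² = 19.0000

Frequency domain:
(1/4)Σ|X[k]|² = (1/4)(|-1|² + |1+6i|² + |-1|² + |1-6i|²) = (1/4)·76.0000 = 19.0000

Both sides agree, confirming Parseval's theorem.

Σ|x[n]|² = (1/N)Σ|X[k]|² = 19.0000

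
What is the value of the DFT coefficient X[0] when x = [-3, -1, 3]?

X[0] = Σ(n=0 to 2) x[n] · ω_3^0 = Σ x[n]
= (-3) + (-1) + (3)

X[0] = -1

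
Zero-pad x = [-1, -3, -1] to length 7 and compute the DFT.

Original 3-point DFT: [-5, 1.0000+1.7321i, 1.0000-1.7321i]
Zero-padded 7-point DFT provides frequency interpolation.

DFT_7([x, 0, ...]) = [-5, -2.6479+3.3204i, 0.5685+2.4909i, 1.0794+0.5198i, 1.0794-0.5198i, 0.5685-2.4909i, -2.6479-3.3204i]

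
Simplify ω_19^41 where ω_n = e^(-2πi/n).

Since ω_19^19 = 1, powers reduce modulo 19.
41 mod 19 = 3
So ω_19^41 = ω_19^3 = e^(-2πi·3/19)

ω_19^41 = ω_19^3 = 0.5469-0.8372i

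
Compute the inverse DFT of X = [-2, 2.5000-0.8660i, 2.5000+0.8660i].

x[n] = (1/3) Σ(k=0 to 2) X[k] · e^(2πikn/3)

Computing each x[n]:
x[0] = 1
x[1] = -1
x[2] = -2

x = [1, -1, -2]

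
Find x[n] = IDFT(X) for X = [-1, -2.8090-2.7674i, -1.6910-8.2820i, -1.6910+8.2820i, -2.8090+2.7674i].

x[n] = (1/5) Σ(k=0 to 4) X[k] · e^(2πikn/5)

Computing each x[n]:
x[0] = -2
x[1] = 3
x[2] = -2
x[3] = 3
x[4] = -3

x = [-2, 3, -2, 3, -3]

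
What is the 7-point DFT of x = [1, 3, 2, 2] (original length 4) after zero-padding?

Original 4-point DFT: [8, -1-1i, -2, -1+1i]
Zero-padded 7-point DFT provides frequency interpolation.

DFT_7([x, 0, ...]) = [8, 0.6235-5.1631i, -0.2225-0.4934i, -0.9010-1.6878i, -0.9010+1.6878i, -0.2225+0.4934i, 0.6235+5.1631i]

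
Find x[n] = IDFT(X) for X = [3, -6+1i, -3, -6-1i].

x[n] = (1/4) Σ(k=0 to 3) X[k] · e^(2πikn/4)

Computing each x[n]:
x[0] = -3
x[1] = 1
x[2] = 3
x[3] = 2

x = [-3, 1, 3, 2]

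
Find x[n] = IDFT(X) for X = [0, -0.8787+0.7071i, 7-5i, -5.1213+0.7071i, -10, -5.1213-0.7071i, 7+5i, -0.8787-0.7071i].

x[n] = (1/8) Σ(k=0 to 7) X[k] · e^(2πikn/8)

Computing each x[n]:
x[0] = -1
x[1] = 3
x[2] = -3
x[3] = -1
x[4] = 2
x[5] = 2
x[6] = -3
x[7] = 1

x = [-1, 3, -3, -1, 2, 2, -3, 1]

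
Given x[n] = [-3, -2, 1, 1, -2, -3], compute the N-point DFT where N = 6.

X[k] = Σ(n=0 to 5) x[n] · ω_6^(nk)
where ω_6 = e^(-2πi/6)

Computing each X[k]:
X[0] = -8
X[1] = -6.0000-3.4641i
X[2] = 1.0000+1.7321i
X[3] = 0
X[4] = 1.0000-1.7321i
X[5] = -6.0000+3.4641i

X = [-8, -6.0000-3.4641i, 1.0000+1.7321i, 0, 1.0000-1.7321i, -6.0000+3.4641i]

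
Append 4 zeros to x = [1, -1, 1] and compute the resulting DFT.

Original 3-point DFT: [1, 1.0000+1.7321i, 1.0000-1.7321i]
Zero-padded 7-point DFT provides frequency interpolation.

DFT_7([x, 0, ...]) = [1, 0.1540-0.1931i, 0.3216+1.4088i, 2.5245+1.2157i, 2.5245-1.2157i, 0.3216-1.4088i, 0.1540+0.1931i]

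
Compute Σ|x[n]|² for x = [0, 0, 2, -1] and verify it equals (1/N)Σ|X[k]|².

Time domain:
Σ|x[n]|² = |0|² + |0|² + |2|² + |-1|² = 5.0000

Frequency domain:
(1/4)Σ|X[k]|² = (1/4)(|1|² + |-2-1i|² + |3|² + |-2+1i|²) = (1/4)·20.0000 = 5.0000

Both sides agree, confirming Parseval's theorem.

Σ|x[n]|² = (1/N)Σ|X[k]|² = 5.0000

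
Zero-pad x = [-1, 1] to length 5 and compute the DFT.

Original 2-point DFT: [0, -2]
Zero-padded 5-point DFT provides frequency interpolation.

DFT_5([x, 0, ...]) = [0, -0.6910-0.9511i, -1.8090-0.5878i, -1.8090+0.5878i, -0.6910+0.9511i]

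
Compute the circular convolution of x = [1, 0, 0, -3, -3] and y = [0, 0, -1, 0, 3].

(x ⊛ y)[n] = Σ(m=0 to 4) x[m] · y[(n-m) mod 5]

Computing each output sample:
(x ⊛ y)[0] = 3
(x ⊛ y)[1] = 3
(x ⊛ y)[2] = -10
(x ⊛ y)[3] = -9
(x ⊛ y)[4] = 3

x ⊛ y = [3, 3, -10, -9, 3]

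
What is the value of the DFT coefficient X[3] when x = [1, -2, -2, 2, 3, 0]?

X[3] = Σ(n=0 to 5) x[n] · ω_6^(3n) where ω_6 = e^(-2πi/6)
= (1)·ω_6^0 + (-2)·ω_6^3 + (-2)·ω_6^6 + (2)·ω_6^9 + (3)·ω_6^12 + (0)·ω_6^15

X[3] = 2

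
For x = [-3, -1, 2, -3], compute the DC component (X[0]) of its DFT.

X[0] = Σ(n=0 to 3) x[n] · ω_4^0 = Σ x[n]
= (-3) + (-1) + (2) + (-3)

X[0] = -5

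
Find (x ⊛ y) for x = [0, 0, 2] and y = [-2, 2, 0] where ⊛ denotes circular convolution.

(x ⊛ y)[n] = Σ(m=0 to 2) x[m] · y[(n-m) mod 3]

Computing each output sample:
(x ⊛ y)[0] = 4
(x ⊛ y)[1] = 0
(x ⊛ y)[2] = -4

x ⊛ y = [4, 0, -4]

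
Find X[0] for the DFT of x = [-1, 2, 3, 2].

X[0] = Σ(n=0 to 3) x[n] · ω_4^0 = Σ x[n]
= (-1) + (2) + (3) + (2)

X[0] = 6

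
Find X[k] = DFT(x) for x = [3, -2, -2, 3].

X[k] = Σ(n=0 to 3) x[n] · ω_4^(nk)
where ω_4 = e^(-2πi/4)

Computing each X[k]:
X[0] = 2
X[1] = 5+5i
X[2] = 0
X[3] = 5-5i

X = [2, 5+5i, 0, 5-5i]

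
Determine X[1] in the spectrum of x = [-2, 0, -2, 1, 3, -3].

X[1] = Σ(n=0 to 5) x[n] · ω_6^(1n) where ω_6 = e^(-2πi/6)
= (-2)·ω_6^0 + (0)·ω_6^1 + (-2)·ω_6^2 + (1)·ω_6^3 + (3)·ω_6^4 + (-3)·ω_6^5

X[1] = -5.0000+1.7321i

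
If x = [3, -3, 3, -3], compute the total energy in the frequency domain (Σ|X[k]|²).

Parseval: Σ|x[n]|² = (1/N)Σ|X[k]|², so Σ|X[k]|² = N·Σ|x[n]|² = 4·36.0000

Σ|X[k]|² = N·Σ|x[n]|² = 4·36.0000 = 144.0000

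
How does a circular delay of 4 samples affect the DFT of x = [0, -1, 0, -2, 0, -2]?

Time shift by 4: X_shifted[k] = ω_6^(4k) · X[k]
Shifted x = [0, -2, 0, -2, 0, -1]

DFT(x[n-4]) = [-5, 0.5000+0.8660i, -0.5000+0.8660i, 5, -0.5000-0.8660i, 0.5000-0.8660i]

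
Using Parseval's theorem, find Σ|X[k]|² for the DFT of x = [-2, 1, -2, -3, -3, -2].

Parseval: Σ|x[n]|² = (1/N)Σ|X[k]|², so Σ|X[k]|² = N·Σ|x[n]|² = 6·31.0000

Σ|X[k]|² = N·Σ|x[n]|² = 6·31.0000 = 186.0000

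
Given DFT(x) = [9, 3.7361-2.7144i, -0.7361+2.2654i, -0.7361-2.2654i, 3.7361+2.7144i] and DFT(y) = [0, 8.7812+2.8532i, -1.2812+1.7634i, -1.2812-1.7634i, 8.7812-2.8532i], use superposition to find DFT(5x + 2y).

By linearity: DFT(5x + 2y) = 5·DFT(x) + 2·DFT(y)
= 5·[9, 3.7361-2.7144i, -0.7361+2.2654i, -0.7361-2.2654i, 3.7361+2.7144i] + 2·[0, 8.7812+2.8532i, -1.2812+1.7634i, -1.2812-1.7634i, 8.7812-2.8532i]

Computing element-wise:
Z[0] = 5·(9) + 2·(0) = 45
Z[1] = 5·(3.7361-2.7144i) + 2·(8.7812+2.8532i) = 36.2429-7.8656i
Z[2] = 5·(-0.7361+2.2654i) + 2·(-1.2812+1.7634i) = -6.2429+14.8538i
Z[3] = 5·(-0.7361-2.2654i) + 2·(-1.2812-1.7634i) = -6.2429-14.8538i
Z[4] = 5·(3.7361+2.7144i) + 2·(8.7812-2.8532i) = 36.2429+7.8656i

DFT(5x + 2y) = 5·X + 2·Y = [45, 36.2429-7.8656i, -6.2429+14.8538i, -6.2429-14.8538i, 36.2429+7.8656i]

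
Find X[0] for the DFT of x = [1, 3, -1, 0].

X[0] = Σ(n=0 to 3) x[n] · ω_4^0 = Σ x[n]
= (1) + (3) + (-1) + (0)

X[0] = 3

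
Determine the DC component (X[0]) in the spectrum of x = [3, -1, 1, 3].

X[0] = Σ(n=0 to 3) x[n] · ω_4^0 = Σ x[n]
= (3) + (-1) + (1) + (3)

X[0] = 6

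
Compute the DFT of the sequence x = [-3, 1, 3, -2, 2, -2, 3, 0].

X[k] = Σ(n=0 to 7) x[n] · ω_8^(nk)
where ω_8 = e^(-2πi/8)

Computing each X[k]:
X[0] = 2
X[1] = -1.4645-0.7071i
X[2] = -7-1i
X[3] = -8.5355-0.7071i
X[4] = 8
X[5] = -8.5355+0.7071i
X[6] = -7+1i
X[7] = -1.4645+0.7071i

X = [2, -1.4645-0.7071i, -7-1i, -8.5355-0.7071i, 8, -8.5355+0.7071i, -7+1i, -1.4645+0.7071i]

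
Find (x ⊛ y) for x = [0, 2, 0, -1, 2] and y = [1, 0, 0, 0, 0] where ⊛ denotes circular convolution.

(x ⊛ y)[n] = Σ(m=0 to 4) x[m] · y[(n-m) mod 5]

Computing each output sample:
(x ⊛ y)[0] = 0
(x ⊛ y)[1] = 2
(x ⊛ y)[2] = 0
(x ⊛ y)[3] = -1
(x ⊛ y)[4] = 2

x ⊛ y = [0, 2, 0, -1, 2]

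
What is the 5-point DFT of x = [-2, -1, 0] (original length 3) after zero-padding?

Original 3-point DFT: [-3, -1.5000+0.8660i, -1.5000-0.8660i]
Zero-padded 5-point DFT provides frequency interpolation.

DFT_5([x, 0, ...]) = [-3, -2.3090+0.9511i, -1.1910+0.5878i, -1.1910-0.5878i, -2.3090-0.9511i]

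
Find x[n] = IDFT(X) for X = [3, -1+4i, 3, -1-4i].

x[n] = (1/4) Σ(k=0 to 3) X[k] · e^(2πikn/4)

Computing each x[n]:
x[0] = 1
x[1] = -2
x[2] = 2
x[3] = 2

x = [1, -2, 2, 2]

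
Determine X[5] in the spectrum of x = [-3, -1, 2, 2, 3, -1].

X[5] = Σ(n=0 to 5) x[n] · ω_6^(5n) where ω_6 = e^(-2πi/6)
= (-3)·ω_6^0 + (-1)·ω_6^5 + (2)·ω_6^10 + (2)·ω_6^15 + (3)·ω_6^20 + (-1)·ω_6^25

X[5] = -8.5000-0.8660i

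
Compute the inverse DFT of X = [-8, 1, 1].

x[n] = (1/3) Σ(k=0 to 2) X[k] · e^(2πikn/3)

Computing each x[n]:
x[0] = -2
x[1] = -3
x[2] = -3

x = [-2, -3, -3]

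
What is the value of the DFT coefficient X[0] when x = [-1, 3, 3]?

X[0] = Σ(n=0 to 2) x[n] · ω_3^0 = Σ x[n]
= (-1) + (3) + (3)

X[0] = 5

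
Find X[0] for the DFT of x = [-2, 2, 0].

X[0] = Σ(n=0 to 2) x[n] · ω_3^0 = Σ x[n]
= (-2) + (2) + (0)

X[0] = 0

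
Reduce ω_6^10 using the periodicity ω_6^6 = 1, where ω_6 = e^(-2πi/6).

Since ω_6^6 = 1, powers reduce modulo 6.
10 mod 6 = 4
So ω_6^10 = ω_6^4 = e^(-2πi·4/6)

ω_6^10 = ω_6^4 = -0.5000+0.8660i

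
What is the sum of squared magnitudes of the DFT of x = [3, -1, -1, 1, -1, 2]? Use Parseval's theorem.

Parseval: Σ|x[n]|² = (1/N)Σ|X[k]|², so Σ|X[k]|² = N·Σ|x[n]|² = 6·17.0000

Σ|X[k]|² = N·Σ|x[n]|² = 6·17.0000 = 102.0000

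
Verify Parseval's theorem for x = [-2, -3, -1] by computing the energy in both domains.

Time domain:
Σ|x[n]|² = |-2|² + |-3|² + |-1|² = 14.0000

Frequency domain:
(1/3)Σ|X[k]|² = (1/3)(|-6|² + |1.7321i|² + |-1.7321i|²) = (1/3)·42.0000 = 14.0000

Both sides agree, confirming Parseval's theorem.

Σ|x[n]|² = (1/N)Σ|X[k]|² = 14.0000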